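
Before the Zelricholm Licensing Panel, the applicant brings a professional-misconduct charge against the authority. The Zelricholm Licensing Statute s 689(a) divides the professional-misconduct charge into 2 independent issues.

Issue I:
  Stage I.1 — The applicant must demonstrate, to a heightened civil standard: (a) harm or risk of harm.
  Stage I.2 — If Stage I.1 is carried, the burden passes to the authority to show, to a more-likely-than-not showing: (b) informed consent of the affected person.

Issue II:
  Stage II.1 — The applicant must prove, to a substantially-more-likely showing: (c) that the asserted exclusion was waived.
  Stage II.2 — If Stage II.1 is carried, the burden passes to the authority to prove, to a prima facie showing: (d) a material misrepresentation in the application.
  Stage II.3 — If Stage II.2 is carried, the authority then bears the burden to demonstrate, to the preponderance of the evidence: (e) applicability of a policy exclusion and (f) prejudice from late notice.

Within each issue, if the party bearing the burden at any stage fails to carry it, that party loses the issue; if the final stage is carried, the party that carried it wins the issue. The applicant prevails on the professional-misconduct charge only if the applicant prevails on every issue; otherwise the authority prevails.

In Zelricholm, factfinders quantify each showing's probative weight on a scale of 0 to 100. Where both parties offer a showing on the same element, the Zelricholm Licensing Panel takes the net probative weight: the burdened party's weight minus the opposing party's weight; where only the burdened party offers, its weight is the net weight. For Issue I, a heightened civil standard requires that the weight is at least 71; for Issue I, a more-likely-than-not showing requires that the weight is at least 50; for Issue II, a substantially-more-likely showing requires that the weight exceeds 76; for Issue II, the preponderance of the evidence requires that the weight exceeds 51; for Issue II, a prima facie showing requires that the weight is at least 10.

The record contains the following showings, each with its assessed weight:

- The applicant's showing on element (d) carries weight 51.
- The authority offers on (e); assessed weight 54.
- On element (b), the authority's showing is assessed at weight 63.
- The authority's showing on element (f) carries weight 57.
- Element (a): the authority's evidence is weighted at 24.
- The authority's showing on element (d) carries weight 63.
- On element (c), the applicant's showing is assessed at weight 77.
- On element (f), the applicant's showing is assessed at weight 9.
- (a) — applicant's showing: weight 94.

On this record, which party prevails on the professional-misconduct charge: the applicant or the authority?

— Issue I —
Stage I.1 (applicant, a heightened civil standard, weight is at least 71): (a) net 94−24=70 < 71 — fails.
  Stage I.1 not carried; the applicant fails its burden.
The analysis ends at Stage I.1; the authority prevails on this issue.
— Issue II —
At Stage II.1 the applicant must meet a substantially-more-likely showing (weight exceeds 76): on (c) the weight is 77, which does exceed 76, so (c) meets the standard.
  Stage II.1 carried; the burden shifts to the authority.
At Stage II.2 the authority must meet a prima facie showing (weight is at least 10): on (d) the weight is 63 less the opposing 51 gives net 12, ≥ 10, so (d) meets the standard.
  All elements met. The authority retains the burden for Stage II.3.
At Stage II.3 the authority must meet the preponderance of the evidence (weight exceeds 51): on (e) the weight is 54, which does exceed 51, so (e) meets the standard; on (f) the weight is 57 less the opposing 9 gives net 48, ≤ 51, so (f) does not meet the standard.
  The authority does not carry Stage II.3.
So the applicant prevails on this issue.
Per-issue: Issue I → authority; Issue II → applicant. The applicant must prevail on every issue; overall, the authority prevails.

authority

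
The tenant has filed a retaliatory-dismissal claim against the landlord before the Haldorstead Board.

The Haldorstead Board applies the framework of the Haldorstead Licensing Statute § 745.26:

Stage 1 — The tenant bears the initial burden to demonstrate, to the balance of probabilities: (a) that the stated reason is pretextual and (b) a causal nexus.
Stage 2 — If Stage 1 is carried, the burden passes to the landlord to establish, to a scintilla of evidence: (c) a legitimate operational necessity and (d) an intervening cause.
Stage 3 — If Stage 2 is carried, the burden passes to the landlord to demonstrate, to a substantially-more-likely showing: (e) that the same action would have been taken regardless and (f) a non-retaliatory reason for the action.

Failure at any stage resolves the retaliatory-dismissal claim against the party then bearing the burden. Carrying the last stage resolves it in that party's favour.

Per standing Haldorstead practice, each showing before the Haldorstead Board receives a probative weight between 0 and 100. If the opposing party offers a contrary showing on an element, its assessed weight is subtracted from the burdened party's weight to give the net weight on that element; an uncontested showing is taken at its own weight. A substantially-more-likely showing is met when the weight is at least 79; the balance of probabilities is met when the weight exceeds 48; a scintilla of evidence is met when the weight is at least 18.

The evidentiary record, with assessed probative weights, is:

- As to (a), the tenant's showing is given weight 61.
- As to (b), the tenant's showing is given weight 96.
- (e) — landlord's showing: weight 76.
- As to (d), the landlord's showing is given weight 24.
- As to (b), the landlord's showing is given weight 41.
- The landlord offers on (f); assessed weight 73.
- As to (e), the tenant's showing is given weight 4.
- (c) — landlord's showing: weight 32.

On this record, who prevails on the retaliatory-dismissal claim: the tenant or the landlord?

tenant

Stage 1 (tenant, the balance of probabilities, weight exceeds 48): (a) 61 > 48 — meets; (b) net 96−41=55 > 48 — meets.
  All elements met. The burden passes to the landlord.
Stage 2 (landlord, a scintilla of evidence, weight is at least 18): (c) 32 ≥ 18 — meets; (d) 24 ≥ 18 — meets.
  Stage 2 is satisfied; the landlord continues to bear the burden.
Stage 3 (landlord, a substantially-more-likely showing, weight is at least 79): (e) net 76−4=72 < 79 — fails; (f) 73 < 79 — fails.
  The landlord does not carry Stage 3.
The tenant prevails.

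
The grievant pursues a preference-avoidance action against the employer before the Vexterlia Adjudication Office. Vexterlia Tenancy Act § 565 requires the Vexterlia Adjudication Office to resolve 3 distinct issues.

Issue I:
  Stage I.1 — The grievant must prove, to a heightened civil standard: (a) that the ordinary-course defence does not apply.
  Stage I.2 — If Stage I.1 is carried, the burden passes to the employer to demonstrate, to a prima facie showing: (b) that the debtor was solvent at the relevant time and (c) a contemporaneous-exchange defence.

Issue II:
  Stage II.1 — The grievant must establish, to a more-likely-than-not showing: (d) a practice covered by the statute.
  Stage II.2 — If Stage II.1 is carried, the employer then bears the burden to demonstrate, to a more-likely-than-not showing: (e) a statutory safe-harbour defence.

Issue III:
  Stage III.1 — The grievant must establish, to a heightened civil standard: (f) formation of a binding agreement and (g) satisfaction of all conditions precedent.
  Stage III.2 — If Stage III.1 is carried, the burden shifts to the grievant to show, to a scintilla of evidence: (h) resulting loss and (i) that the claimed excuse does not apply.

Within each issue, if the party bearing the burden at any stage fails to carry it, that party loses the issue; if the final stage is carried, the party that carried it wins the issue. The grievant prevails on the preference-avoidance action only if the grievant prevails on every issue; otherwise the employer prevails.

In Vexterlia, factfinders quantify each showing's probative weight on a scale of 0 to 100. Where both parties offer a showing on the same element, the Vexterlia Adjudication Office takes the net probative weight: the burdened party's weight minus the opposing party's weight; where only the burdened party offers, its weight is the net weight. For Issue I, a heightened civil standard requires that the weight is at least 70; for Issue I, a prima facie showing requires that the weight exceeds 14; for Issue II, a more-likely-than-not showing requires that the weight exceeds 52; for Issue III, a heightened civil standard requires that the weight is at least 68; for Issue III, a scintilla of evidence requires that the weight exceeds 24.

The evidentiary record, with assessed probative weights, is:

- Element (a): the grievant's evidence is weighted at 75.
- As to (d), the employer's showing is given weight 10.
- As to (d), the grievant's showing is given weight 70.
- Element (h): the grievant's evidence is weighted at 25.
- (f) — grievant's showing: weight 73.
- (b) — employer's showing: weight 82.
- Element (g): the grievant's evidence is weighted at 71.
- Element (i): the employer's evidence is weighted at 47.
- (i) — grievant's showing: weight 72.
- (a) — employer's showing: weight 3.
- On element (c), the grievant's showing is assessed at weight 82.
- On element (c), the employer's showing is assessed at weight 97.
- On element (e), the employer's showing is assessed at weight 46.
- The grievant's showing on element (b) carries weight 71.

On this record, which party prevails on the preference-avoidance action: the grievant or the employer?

grievant

— Issue I —
Stage I.1 (grievant, a heightened civil standard, weight is at least 70): (a) net 75−3=72 ≥ 70 — meets.
  The grievant carries Stage I.1; the employer now bears the burden.
Stage I.2 (employer, a prima facie showing, weight exceeds 14): (b) net 82−71=11 ≤ 14 — fails; (c) net 97−82=15 > 14 — meets.
  Stage I.2 not carried; the employer fails its burden.
The grievant prevails on this issue.
— Issue II —
Stage II.1 (grievant, a more-likely-than-not showing, weight exceeds 52): (d) net 70−10=60 > 52 — meets.
  All elements met. The burden passes to the employer.
Stage II.2 (employer, a more-likely-than-not showing, weight exceeds 52): (e) 46 ≤ 52 — fails.
  The employer does not carry Stage II.2.
The analysis ends at Stage II.2; the grievant prevails on this issue.
— Issue III —
At Stage III.1 the grievant must meet a heightened civil standard (weight is at least 68): on (f) the weight is 73, ≥ 68, so (f) meets the standard; on (g) the weight is 71, ≥ 68, so (g) meets the standard.
  Stage III.1 is satisfied; the grievant continues to bear the burden.
At Stage III.2 the grievant must meet a scintilla of evidence (weight exceeds 24): on (h) the weight is 25, > 24, so (h) meets the standard; on (i) the weight is 72 less the opposing 47 gives net 25, which does exceed 24, so (i) meets the standard.
  The grievant carries the last stage.
Every stage carried; the grievant prevails on this issue.
Per-issue: Issue I → grievant; Issue II → grievant; Issue III → grievant. The grievant must prevail on every issue; overall, the grievant prevails.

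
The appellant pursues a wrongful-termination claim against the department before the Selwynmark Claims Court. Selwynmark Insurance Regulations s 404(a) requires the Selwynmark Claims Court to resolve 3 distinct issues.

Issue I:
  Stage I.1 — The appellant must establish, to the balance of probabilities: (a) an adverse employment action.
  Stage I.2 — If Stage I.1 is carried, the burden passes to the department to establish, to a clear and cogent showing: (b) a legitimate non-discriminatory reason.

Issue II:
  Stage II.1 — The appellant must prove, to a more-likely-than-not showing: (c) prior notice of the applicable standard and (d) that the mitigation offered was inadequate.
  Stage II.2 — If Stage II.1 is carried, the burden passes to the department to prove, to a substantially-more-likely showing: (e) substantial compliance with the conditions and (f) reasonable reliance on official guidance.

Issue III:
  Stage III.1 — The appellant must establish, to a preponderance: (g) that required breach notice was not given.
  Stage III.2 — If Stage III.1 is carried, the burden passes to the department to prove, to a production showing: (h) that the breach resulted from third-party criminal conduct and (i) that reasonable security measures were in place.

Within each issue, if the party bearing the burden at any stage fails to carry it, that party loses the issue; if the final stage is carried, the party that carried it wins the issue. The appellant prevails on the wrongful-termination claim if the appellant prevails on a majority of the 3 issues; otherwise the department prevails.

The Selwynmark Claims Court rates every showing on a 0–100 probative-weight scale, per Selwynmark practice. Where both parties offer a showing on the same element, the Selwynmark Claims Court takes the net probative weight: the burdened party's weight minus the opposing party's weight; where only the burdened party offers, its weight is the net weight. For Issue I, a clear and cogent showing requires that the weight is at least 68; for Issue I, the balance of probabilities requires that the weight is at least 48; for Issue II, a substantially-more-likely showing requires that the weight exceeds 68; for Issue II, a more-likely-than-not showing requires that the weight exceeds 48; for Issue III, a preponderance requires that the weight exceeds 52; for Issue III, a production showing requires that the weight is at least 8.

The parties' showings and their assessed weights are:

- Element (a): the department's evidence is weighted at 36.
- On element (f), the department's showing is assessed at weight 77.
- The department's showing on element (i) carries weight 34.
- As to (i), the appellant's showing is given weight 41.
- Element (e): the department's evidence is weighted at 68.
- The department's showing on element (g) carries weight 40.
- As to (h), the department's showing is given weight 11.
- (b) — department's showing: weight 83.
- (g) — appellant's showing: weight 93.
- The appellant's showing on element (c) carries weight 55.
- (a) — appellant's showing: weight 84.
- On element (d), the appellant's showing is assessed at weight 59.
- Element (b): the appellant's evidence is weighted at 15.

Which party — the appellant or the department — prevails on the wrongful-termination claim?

appellant

— Issue I —
Stage I.1 — burden on appellant; standard: the balance of probabilities (weight is at least 48).
    (a): 84 − 36 = 48 ≥ 48 [met]
  Stage I.1 carried; the burden shifts to the department.
Stage I.2 — burden on department; standard: a clear and cogent showing (weight is at least 68).
    (b): 83 − 15 = 68 ≥ 68 [met]
  Stage I.2 carried; the final stage is satisfied.
With every stage satisfied, the department prevails on this issue.
— Issue II —
Stage II.1 — burden on appellant; standard: a more-likely-than-not showing (weight exceeds 48).
    (c): 55 > 48 [met]
    (d): 59 > 48 [met]
  The appellant carries Stage II.1; the department now bears the burden.
Stage II.2 — burden on department; standard: a substantially-more-likely showing (weight exceeds 68).
    (e): 68 ≤ 68 [not met]
    (f): 77 > 68 [met]
  Stage II.2 not carried; the department fails its burden.
So the appellant prevails on this issue.
— Issue III —
At Stage III.1 the appellant must meet a preponderance (weight exceeds 52): on (g) the weight is 93 less the opposing 40 gives net 53, which does exceed 52, so (g) meets the standard.
  The appellant carries Stage III.1; the department now bears the burden.
At Stage III.2 the department must meet a production showing (weight is at least 8): on (h) the weight is 11, which does reach 8, so (h) meets the standard; on (i) the weight is 34 less the opposing 41 gives net -7, which does not reach 8, so (i) does not meet the standard.
  Stage III.2 not carried; the department fails its burden.
The analysis ends at Stage III.2; the appellant prevails on this issue.
Per-issue: Issue I → department; Issue II → appellant; Issue III → appellant. The appellant must prevail on a majority of issues; overall, the appellant prevails.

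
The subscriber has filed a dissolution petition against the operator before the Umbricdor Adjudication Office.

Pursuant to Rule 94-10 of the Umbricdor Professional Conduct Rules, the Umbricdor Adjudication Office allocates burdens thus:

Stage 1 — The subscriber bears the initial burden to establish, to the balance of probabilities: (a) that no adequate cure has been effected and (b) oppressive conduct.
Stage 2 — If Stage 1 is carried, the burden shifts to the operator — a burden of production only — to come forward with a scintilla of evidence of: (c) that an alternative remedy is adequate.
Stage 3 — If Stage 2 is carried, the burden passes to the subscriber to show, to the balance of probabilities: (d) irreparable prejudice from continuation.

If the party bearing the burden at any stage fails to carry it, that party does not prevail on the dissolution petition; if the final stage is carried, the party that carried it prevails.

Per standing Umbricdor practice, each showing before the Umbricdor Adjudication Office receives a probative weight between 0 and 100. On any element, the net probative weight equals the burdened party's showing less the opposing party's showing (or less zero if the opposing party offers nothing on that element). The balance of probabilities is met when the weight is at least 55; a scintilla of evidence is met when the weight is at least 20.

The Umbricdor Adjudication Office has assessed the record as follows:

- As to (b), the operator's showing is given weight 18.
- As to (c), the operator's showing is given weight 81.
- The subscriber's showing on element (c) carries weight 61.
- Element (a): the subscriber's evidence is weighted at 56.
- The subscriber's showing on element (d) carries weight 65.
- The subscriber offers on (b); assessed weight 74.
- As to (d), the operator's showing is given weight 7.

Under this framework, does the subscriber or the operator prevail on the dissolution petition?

Stage 1 (subscriber, the balance of probabilities, weight is at least 55): (a) 56 ≥ 55 — meets; (b) net 74−18=56 ≥ 55 — meets.
  Stage 1 is satisfied; the onus moves to the operator.
Stage 2 (operator, a scintilla of evidence, weight is at least 20): (c) net 81−61=20 ≥ 20 — meets.
  All elements met. The burden passes to the subscriber.
Stage 3 (subscriber, the balance of probabilities, weight is at least 55): (d) net 65−7=58 ≥ 55 — meets.
  Stage 3 carried; the final stage is satisfied.
All stages carried — the subscriber prevails.

subscriber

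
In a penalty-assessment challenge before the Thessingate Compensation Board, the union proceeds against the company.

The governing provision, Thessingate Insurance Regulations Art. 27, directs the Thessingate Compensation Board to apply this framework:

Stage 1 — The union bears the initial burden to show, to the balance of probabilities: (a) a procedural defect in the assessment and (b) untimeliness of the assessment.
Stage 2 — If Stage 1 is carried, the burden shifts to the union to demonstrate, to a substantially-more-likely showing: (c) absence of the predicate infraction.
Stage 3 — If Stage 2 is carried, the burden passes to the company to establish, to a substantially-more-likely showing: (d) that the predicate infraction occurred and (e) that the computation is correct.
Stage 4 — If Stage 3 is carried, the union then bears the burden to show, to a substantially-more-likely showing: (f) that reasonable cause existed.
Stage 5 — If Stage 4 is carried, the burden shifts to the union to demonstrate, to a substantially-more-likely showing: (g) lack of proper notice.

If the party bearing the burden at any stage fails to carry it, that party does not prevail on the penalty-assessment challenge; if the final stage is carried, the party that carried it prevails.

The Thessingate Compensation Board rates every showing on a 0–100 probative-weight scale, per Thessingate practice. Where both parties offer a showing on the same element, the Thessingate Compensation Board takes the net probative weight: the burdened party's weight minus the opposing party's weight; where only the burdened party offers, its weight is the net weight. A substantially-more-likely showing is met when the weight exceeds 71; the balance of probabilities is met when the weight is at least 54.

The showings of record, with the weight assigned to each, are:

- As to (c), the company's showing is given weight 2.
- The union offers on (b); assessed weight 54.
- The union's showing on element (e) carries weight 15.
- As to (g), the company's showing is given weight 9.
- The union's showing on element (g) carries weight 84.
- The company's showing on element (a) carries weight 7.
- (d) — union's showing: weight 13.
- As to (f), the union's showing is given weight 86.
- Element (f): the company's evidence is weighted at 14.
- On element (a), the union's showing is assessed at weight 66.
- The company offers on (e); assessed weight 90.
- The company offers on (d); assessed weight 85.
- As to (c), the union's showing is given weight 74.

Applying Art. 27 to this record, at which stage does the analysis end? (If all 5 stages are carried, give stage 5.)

At Stage 1 the union must meet the balance of probabilities (weight is at least 54): on (a) the weight is 66 less the opposing 7 gives net 59, ≥ 54, so (a) meets the standard; on (b) the weight is 54, ≥ 54, so (b) meets the standard.
  All elements met. The union retains the burden for Stage 2.
At Stage 2 the union must meet a substantially-more-likely showing (weight exceeds 71): on (c) the weight is 74 less the opposing 2 gives net 72, which does exceed 71, so (c) meets the standard.
  Stage 2 carried; the burden shifts to the company.
At Stage 3 the company must meet a substantially-more-likely showing (weight exceeds 71): on (d) the weight is 85 less the opposing 13 gives net 72, which does exceed 71, so (d) meets the standard; on (e) the weight is 90 less the opposing 15 gives net 75, > 71, so (e) meets the standard.
  Stage 3 is satisfied; the onus moves to the union.
At Stage 4 the union must meet a substantially-more-likely showing (weight exceeds 71): on (f) the weight is 86 less the opposing 14 gives net 72, which does exceed 71, so (f) meets the standard.
  Stage 4 carried; the burden remains with the union.
At Stage 5 the union must meet a substantially-more-likely showing (weight exceeds 71): on (g) the weight is 84 less the opposing 9 gives net 75, > 71, so (g) meets the standard.
  All elements met at the final stage.
Every stage carried; the union prevails.

stage 5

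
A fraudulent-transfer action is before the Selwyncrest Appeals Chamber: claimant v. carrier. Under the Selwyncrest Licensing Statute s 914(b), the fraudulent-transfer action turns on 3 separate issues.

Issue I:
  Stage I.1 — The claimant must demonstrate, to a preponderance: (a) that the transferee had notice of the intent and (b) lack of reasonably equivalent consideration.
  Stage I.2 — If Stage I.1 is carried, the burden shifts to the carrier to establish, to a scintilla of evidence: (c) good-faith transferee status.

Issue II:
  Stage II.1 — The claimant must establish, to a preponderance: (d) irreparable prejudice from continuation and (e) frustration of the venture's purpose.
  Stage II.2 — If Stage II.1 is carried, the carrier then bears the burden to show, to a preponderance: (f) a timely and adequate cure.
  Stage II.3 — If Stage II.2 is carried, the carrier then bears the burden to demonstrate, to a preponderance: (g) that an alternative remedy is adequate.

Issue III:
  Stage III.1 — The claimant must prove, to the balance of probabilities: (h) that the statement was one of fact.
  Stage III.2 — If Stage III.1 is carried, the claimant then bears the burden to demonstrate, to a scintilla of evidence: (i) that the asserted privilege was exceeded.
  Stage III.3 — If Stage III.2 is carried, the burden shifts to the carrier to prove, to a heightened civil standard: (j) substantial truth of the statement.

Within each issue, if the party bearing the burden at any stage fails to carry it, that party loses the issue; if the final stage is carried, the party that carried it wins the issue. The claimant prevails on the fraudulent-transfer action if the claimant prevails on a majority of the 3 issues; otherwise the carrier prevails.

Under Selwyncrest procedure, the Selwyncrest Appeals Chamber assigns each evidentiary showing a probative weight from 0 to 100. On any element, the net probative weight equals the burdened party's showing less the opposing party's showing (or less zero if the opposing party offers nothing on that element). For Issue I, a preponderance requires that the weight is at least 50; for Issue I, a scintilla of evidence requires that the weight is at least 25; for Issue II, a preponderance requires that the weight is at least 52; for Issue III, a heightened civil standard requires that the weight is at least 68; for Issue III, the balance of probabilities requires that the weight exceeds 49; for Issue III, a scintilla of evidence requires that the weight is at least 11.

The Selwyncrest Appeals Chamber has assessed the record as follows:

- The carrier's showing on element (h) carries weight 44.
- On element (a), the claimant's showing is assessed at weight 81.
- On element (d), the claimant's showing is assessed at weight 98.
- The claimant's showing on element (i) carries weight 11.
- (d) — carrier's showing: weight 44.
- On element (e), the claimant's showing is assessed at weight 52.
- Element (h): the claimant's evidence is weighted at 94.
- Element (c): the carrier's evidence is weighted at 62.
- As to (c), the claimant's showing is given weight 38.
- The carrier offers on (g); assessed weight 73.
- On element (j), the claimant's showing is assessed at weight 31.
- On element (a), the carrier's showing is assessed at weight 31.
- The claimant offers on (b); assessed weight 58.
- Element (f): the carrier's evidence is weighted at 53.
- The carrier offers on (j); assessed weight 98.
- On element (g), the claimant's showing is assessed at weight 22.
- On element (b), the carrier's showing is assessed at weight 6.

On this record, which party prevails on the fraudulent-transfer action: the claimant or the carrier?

claimant

— Issue I —
Stage I.1 — burden on claimant; standard: a preponderance (weight is at least 50).
    (a): 81 − 31 = 50 ≥ 50 [met]
    (b): 58 − 6 = 52 ≥ 50 [met]
  Stage I.1 carried; the burden shifts to the carrier.
Stage I.2 — burden on carrier; standard: a scintilla of evidence (weight is at least 25).
    (c): 62 − 38 = 24 < 25 [not met]
  Not every element is met, so the carrier fails to carry Stage I.2.
The claimant prevails on this issue.
— Issue II —
At Stage II.1 the claimant must meet a preponderance (weight is at least 52): on (d) the weight is 98 less the opposing 44 gives net 54, which does reach 52, so (d) meets the standard; on (e) the weight is 52, which does reach 52, so (e) meets the standard.
  The claimant carries Stage II.1; the carrier now bears the burden.
At Stage II.2 the carrier must meet a preponderance (weight is at least 52): on (f) the weight is 53, which does reach 52, so (f) meets the standard.
  All elements met. The carrier retains the burden for Stage II.3.
At Stage II.3 the carrier must meet a preponderance (weight is at least 52): on (g) the weight is 73 less the opposing 22 gives net 51, which does not reach 52, so (g) does not meet the standard.
  Stage II.3 not carried; the carrier fails its burden.
So the claimant prevails on this issue.
— Issue III —
Stage III.1 — burden on claimant; standard: the balance of probabilities (weight exceeds 49).
    (h): 94 − 44 = 50 > 49 [met]
  Stage III.1 carried; the burden remains with the claimant.
Stage III.2 — burden on claimant; standard: a scintilla of evidence (weight is at least 11).
    (i): 11 ≥ 11 [met]
  All elements met. The burden passes to the carrier.
Stage III.3 — burden on carrier; standard: a heightened civil standard (weight is at least 68).
    (j): 98 − 31 = 67 < 68 [not met]
  The carrier does not carry Stage III.3.
The claimant prevails on this issue.
Per-issue: Issue I → claimant; Issue II → claimant; Issue III → claimant. The claimant must prevail on a majority of issues; overall, the claimant prevails.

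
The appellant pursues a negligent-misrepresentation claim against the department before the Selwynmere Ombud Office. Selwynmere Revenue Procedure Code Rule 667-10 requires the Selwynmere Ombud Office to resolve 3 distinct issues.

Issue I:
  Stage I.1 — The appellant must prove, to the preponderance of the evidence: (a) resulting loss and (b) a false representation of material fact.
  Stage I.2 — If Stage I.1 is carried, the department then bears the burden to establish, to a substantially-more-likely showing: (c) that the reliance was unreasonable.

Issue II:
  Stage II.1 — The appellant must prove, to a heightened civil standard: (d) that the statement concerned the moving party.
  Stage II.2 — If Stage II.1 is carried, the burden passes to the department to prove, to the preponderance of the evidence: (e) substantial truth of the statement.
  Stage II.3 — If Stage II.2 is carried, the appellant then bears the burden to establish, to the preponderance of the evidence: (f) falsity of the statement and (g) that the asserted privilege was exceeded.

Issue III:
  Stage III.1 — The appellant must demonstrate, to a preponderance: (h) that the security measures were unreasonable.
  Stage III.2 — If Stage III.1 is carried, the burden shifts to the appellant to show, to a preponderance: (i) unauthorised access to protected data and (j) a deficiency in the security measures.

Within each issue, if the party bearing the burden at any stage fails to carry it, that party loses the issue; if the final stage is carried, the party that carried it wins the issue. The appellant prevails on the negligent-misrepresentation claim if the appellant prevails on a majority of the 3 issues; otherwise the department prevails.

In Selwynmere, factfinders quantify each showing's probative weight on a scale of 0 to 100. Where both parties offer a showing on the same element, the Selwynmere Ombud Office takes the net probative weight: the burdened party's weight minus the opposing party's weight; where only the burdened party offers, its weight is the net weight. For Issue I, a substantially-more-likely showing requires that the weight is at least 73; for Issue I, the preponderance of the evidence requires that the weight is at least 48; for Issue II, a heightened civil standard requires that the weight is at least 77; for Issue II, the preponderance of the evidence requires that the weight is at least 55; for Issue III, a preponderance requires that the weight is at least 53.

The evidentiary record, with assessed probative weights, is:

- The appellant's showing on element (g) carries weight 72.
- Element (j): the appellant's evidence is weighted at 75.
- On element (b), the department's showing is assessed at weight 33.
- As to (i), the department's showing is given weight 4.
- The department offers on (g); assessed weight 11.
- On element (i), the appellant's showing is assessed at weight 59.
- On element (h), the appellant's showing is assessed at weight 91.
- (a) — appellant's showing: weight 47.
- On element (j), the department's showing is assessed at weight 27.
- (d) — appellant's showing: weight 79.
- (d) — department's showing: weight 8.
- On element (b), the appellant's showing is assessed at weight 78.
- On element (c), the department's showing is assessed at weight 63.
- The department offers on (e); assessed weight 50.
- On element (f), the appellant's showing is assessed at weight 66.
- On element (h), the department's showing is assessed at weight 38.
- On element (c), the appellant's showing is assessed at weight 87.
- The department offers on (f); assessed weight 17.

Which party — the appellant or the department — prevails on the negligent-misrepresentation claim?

— Issue I —
At Stage I.1 the appellant must meet the preponderance of the evidence (weight is at least 48): on (a) the weight is 47, < 48, so (a) does not meet the standard; on (b) the weight is 78 less the opposing 33 gives net 45, which does not reach 48, so (b) does not meet the standard.
  Not every element is met, so the appellant fails to carry Stage I.1.
The department prevails on this issue.
— Issue II —
Stage II.1 — burden on appellant; standard: a heightened civil standard (weight is at least 77).
    (d): 79 − 8 = 71 < 77 [not met]
  The appellant does not carry Stage II.1.
So the department prevails on this issue.
— Issue III —
Stage III.1 (appellant, a preponderance, weight is at least 53): (h) net 91−38=53 ≥ 53 — meets.
  Stage III.1 carried; the burden remains with the appellant.
Stage III.2 (appellant, a preponderance, weight is at least 53): (i) net 59−4=55 ≥ 53 — meets; (j) net 75−27=48 < 53 — fails.
  Stage III.2 not carried; the appellant fails its burden.
The department prevails on this issue.
Per-issue: Issue I → department; Issue II → department; Issue III → department. The appellant must prevail on a majority of issues; overall, the department prevails.

department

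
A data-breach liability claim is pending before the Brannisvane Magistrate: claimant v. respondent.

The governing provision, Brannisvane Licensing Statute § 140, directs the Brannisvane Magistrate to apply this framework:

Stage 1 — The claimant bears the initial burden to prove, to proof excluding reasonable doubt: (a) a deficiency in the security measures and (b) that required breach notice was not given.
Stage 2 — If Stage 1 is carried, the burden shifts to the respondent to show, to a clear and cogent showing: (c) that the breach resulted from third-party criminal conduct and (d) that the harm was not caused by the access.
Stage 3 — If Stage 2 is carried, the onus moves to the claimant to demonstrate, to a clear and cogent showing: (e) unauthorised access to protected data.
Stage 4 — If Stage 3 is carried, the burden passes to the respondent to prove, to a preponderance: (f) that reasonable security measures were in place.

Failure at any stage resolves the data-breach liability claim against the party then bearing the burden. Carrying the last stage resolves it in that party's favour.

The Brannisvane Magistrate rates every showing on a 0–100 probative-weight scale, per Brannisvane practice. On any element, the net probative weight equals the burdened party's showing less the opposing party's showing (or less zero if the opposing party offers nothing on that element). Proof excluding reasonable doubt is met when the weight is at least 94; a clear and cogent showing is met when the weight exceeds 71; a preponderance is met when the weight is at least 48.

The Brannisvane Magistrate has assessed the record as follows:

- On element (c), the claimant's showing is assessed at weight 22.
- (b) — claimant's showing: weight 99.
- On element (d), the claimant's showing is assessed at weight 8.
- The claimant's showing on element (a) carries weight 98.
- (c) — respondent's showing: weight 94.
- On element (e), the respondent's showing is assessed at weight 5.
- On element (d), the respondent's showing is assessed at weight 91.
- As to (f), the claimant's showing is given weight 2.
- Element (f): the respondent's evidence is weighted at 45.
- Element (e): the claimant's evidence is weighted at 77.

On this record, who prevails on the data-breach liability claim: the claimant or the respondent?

Stage 1 (claimant, proof excluding reasonable doubt, weight is at least 94): (a) 98 ≥ 94 — meets; (b) 99 ≥ 94 — meets.
  All elements met. The burden passes to the respondent.
Stage 2 (respondent, a clear and cogent showing, weight exceeds 71): (c) net 94−22=72 > 71 — meets; (d) net 91−8=83 > 71 — meets.
  Stage 2 is satisfied; the onus moves to the claimant.
Stage 3 (claimant, a clear and cogent showing, weight exceeds 71): (e) net 77−5=72 > 71 — meets.
  Stage 3 is satisfied; the onus moves to the respondent.
Stage 4 (respondent, a preponderance, weight is at least 48): (f) net 45−2=43 < 48 — fails.
  Not every element is met, so the respondent fails to carry Stage 4.
The claimant prevails.

claimant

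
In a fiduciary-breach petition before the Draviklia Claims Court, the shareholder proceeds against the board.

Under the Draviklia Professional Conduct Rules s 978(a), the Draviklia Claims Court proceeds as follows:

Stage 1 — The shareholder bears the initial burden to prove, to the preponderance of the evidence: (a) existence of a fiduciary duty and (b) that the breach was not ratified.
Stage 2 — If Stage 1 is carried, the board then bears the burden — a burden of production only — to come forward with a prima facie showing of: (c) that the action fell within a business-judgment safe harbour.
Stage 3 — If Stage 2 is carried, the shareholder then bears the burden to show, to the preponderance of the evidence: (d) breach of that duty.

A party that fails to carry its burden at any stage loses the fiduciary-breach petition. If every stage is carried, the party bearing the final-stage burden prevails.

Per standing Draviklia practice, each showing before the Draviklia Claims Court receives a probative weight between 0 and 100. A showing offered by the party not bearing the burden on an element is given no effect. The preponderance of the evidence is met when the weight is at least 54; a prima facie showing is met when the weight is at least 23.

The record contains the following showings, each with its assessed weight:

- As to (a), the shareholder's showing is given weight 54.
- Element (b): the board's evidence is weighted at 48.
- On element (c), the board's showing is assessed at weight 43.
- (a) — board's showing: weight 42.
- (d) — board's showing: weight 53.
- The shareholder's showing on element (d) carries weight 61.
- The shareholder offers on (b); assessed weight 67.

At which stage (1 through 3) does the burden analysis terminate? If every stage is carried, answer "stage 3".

stage 3

Stage 1 — burden on shareholder; standard: the preponderance of the evidence (weight is at least 54).
    (a): 54 (board's 42 disregarded) ≥ 54 [met]
    (b): 67 (board's 48 disregarded) ≥ 54 [met]
  All elements met. The burden passes to the board.
Stage 2 — burden on board; standard: a prima facie showing (weight is at least 23).
    (c): 43 ≥ 23 [met]
  Stage 2 is satisfied; the onus moves to the shareholder.
Stage 3 — burden on shareholder; standard: the preponderance of the evidence (weight is at least 54).
    (d): 61 (board's 53 disregarded) ≥ 54 [met]
  Stage 3 carried; the final stage is satisfied.
All stages carried — the shareholder prevails.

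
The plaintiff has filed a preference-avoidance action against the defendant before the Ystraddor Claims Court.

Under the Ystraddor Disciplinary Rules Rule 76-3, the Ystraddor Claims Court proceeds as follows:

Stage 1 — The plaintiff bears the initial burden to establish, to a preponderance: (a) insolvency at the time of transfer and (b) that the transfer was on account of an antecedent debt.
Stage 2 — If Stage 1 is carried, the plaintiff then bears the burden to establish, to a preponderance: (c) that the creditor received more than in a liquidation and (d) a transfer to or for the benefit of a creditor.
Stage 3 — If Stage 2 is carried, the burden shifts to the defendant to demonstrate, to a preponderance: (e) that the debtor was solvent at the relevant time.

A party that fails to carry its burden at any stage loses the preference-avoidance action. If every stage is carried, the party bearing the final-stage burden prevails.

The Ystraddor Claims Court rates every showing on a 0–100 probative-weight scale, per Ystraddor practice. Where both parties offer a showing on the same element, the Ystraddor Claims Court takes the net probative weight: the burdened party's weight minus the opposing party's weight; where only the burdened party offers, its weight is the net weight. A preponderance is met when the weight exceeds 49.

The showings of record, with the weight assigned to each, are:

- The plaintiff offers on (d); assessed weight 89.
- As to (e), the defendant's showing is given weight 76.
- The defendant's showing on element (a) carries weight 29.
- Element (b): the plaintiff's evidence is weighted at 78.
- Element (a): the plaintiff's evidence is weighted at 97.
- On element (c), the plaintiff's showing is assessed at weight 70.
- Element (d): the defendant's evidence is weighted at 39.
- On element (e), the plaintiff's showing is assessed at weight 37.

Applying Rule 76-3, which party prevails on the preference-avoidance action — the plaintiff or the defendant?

plaintiff

At Stage 1 the plaintiff must meet a preponderance (weight exceeds 49): on (a) the weight is 97 less the opposing 29 gives net 68, > 49, so (a) meets the standard; on (b) the weight is 78, > 49, so (b) meets the standard.
  All elements met. The plaintiff retains the burden for Stage 2.
At Stage 2 the plaintiff must meet a preponderance (weight exceeds 49): on (c) the weight is 70, which does exceed 49, so (c) meets the standard; on (d) the weight is 89 less the opposing 39 gives net 50, which does exceed 49, so (d) meets the standard.
  Stage 2 is satisfied; the onus moves to the defendant.
At Stage 3 the defendant must meet a preponderance (weight exceeds 49): on (e) the weight is 76 less the opposing 37 gives net 39, which does not exceed 49, so (e) does not meet the standard.
  Not every element is met, so the defendant fails to carry Stage 3.
The analysis ends at Stage 3; the plaintiff prevails.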